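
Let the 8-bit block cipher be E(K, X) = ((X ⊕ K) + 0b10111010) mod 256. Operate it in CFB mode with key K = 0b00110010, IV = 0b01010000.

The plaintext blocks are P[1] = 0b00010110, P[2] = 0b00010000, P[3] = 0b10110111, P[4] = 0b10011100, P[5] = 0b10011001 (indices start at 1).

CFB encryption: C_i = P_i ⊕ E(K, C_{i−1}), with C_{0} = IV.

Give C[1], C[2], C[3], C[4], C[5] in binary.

C[1] = 0b00001010, C[2] = 0b11100010, C[3] = 0b00111101, C[4] = 0b01010101, C[5] = 0b10111000

C[1]: E(K, 0b01010000) = 0b00011100; 0b00010110 ⊕ 0b00011100 = 0b00001010.
C[2]: E(K, 0b00001010) = 0b11110010; 0b00010000 ⊕ 0b11110010 = 0b11100010.
C[3]: E(K, 0b11100010) = 0b10001010; 0b10110111 ⊕ 0b10001010 = 0b00111101.
C[4]: E(K, 0b00111101) = 0b11001001; 0b10011100 ⊕ 0b11001001 = 0b01010101.
C[5]: E(K, 0b01010101) = 0b00100001; 0b10011001 ⊕ 0b00100001 = 0b10111000.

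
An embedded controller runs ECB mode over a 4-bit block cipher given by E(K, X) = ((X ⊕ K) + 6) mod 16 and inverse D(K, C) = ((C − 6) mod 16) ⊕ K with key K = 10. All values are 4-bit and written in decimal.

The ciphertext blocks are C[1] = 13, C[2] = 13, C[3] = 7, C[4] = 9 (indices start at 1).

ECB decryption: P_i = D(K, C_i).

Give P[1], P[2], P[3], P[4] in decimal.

P[1] = 13, P[2] = 13, P[3] = 11, P[4] = 9

P[1]: D(K, 13) = 13.
P[2]: D(K, 13) = 13.
P[3]: D(K, 7) = 11.
P[4]: D(K, 9) = 9.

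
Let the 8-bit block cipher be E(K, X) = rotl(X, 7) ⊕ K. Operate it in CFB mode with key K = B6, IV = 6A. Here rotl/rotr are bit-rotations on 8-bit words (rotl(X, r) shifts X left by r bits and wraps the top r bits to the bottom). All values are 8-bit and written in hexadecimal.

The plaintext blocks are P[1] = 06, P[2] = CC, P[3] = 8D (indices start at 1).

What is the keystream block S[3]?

EA

CFB encryption: C_i = P_i ⊕ E(K, C_{i−1}), with C_{0} = IV.
C[1]: E(K, 6A) = 83; 06 ⊕ 83 = 85.
C[2]: E(K, 85) = 74; CC ⊕ 74 = B8.
C[3]: E(K, B8) = EA; 8D ⊕ EA = 67.
So S[3] = EA.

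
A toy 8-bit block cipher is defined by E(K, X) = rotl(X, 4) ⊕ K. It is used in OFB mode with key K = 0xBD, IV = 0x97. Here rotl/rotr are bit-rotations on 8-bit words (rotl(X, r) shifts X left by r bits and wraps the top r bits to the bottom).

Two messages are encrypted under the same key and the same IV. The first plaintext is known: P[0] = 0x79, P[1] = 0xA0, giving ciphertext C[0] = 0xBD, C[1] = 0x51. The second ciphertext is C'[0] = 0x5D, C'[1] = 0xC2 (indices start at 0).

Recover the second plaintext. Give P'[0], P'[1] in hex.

In OFB with a reused IV, both messages share the same keystream S_i, so C_i ⊕ C'_i = P_i ⊕ P'_i and thus P'_i = P_i ⊕ C_i ⊕ C'_i.
P'[0]: 0x79 ⊕ 0xBD ⊕ 0x5D = 0x99.
P'[1]: 0xA0 ⊕ 0x51 ⊕ 0xC2 = 0x33.

P'[0] = 0x99, P'[1] = 0x33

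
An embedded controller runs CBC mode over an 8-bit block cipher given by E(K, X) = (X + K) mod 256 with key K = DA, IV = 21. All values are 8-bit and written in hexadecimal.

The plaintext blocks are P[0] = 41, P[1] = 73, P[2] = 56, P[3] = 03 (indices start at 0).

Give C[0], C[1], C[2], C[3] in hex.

C[0] = 3A, C[1] = 23, C[2] = 4F, C[3] = 26

CBC encryption: C_i = E(K, P_i ⊕ C_{i−1}), with C_{−1} = IV.
C[0]: P[0] ⊕ 21 = 60; E(K, 60) = 3A.
C[1]: P[1] ⊕ 3A = 49; E(K, 49) = 23.
C[2]: P[2] ⊕ 23 = 75; E(K, 75) = 4F.
C[3]: P[3] ⊕ 4F = 4C; E(K, 4C) = 26.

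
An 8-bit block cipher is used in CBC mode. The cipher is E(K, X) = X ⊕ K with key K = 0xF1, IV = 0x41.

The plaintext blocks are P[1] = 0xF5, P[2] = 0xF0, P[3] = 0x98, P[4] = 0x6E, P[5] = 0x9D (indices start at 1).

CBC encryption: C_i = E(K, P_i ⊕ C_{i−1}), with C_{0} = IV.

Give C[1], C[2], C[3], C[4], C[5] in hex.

C[1]: P[1] ⊕ 0x41 = 0xB4; E(K, 0xB4) = 0x45.
C[2]: P[2] ⊕ 0x45 = 0xB5; E(K, 0xB5) = 0x44.
C[3]: P[3] ⊕ 0x44 = 0xDC; E(K, 0xDC) = 0x2D.
C[4]: P[4] ⊕ 0x2D = 0x43; E(K, 0x43) = 0xB2.
C[5]: P[5] ⊕ 0xB2 = 0x2F; E(K, 0x2F) = 0xDE.

C[1] = 0x45, C[2] = 0x44, C[3] = 0x2D, C[4] = 0xB2, C[5] = 0xDE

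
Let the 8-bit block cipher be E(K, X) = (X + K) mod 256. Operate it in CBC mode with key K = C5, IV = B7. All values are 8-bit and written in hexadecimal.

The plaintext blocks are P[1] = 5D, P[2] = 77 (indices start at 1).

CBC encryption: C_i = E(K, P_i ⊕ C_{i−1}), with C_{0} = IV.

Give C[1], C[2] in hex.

C[1] = AF, C[2] = 9D

C[1]: P[1] ⊕ B7 = EA; E(K, EA) = AF.
C[2]: P[2] ⊕ AF = D8; E(K, D8) = 9D.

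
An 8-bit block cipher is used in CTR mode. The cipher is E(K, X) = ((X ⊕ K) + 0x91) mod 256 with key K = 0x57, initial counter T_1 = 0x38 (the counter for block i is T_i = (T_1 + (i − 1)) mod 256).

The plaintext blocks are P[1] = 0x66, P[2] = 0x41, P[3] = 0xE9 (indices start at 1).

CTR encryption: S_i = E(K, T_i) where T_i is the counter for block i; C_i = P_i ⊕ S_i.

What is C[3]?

C[3] = 0x17

C[1]: T = 0x38, S = E(K, T) = 0x00; 0x66 ⊕ 0x00 = 0x66.
C[2]: T = 0x39, S = E(K, T) = 0xFF; 0x41 ⊕ 0xFF = 0xBE.
C[3]: T = 0x3A, S = E(K, T) = 0xFE; 0xE9 ⊕ 0xFE = 0x17.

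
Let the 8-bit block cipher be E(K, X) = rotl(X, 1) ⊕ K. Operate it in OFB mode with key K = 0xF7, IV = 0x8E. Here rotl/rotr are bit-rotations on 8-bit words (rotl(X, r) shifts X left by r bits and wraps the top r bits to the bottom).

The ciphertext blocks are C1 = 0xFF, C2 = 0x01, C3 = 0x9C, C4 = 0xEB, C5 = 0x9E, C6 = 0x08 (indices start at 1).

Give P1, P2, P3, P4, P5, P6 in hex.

P1 = 0x15, P2 = 0x23, P3 = 0x2F, P4 = 0x7B, P5 = 0x48, P6 = 0x52

OFB decryption: S_i = E(K, S_{i−1}) with S_{0} = IV; P_i = C_i ⊕ S_i.
P1: S = E(K, 0x8E) = 0xEA; 0xFF ⊕ 0xEA = 0x15.
P2: S = E(K, 0xEA) = 0x22; 0x01 ⊕ 0x22 = 0x23.
P3: S = E(K, 0x22) = 0xB3; 0x9C ⊕ 0xB3 = 0x2F.
P4: S = E(K, 0xB3) = 0x90; 0xEB ⊕ 0x90 = 0x7B.
P5: S = E(K, 0x90) = 0xD6; 0x9E ⊕ 0xD6 = 0x48.
P6: S = E(K, 0xD6) = 0x5A; 0x08 ⊕ 0x5A = 0x52.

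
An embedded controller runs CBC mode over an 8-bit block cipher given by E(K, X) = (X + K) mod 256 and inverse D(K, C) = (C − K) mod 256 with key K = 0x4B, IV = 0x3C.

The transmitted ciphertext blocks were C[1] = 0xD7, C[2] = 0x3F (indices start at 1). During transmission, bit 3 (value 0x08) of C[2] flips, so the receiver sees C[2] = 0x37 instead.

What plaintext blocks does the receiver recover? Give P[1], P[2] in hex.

CBC decryption: P_i = D(K, C_i) ⊕ C_{i−1}, with C_{0} = IV.
Only C[2] changed, to 0x37. In CBC, a change in C_i garbles P_i and flips the same bit in P_{i+1}. Decrypting the received ciphertext:
P[1]: D(K, 0xD7) = 0x8C; 0x8C ⊕ 0x3C = 0xB0.
P[2]: D(K, 0x37) = 0xEC; 0xEC ⊕ 0xD7 = 0x3B.
Blocks that differ from the original plaintext: P[2].

P[1] = 0xB0, P[2] = 0x3B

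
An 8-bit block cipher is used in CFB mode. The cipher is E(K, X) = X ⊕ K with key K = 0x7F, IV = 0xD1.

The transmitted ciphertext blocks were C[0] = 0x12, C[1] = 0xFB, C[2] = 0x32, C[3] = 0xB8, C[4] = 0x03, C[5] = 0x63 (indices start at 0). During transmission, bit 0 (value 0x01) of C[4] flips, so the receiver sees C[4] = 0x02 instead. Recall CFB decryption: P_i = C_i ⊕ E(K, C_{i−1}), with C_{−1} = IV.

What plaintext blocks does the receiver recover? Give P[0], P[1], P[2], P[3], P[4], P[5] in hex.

P[0] = 0xBC, P[1] = 0x96, P[2] = 0xB6, P[3] = 0xF5, P[4] = 0xC5, P[5] = 0x1E

Only C[4] changed, to 0x02. In CFB, a change in C_i flips the same bit in P_i and garbles P_{i+1}. Decrypting the received ciphertext:
P[0]: E(K, 0xD1) = 0xAE; 0x12 ⊕ 0xAE = 0xBC.
P[1]: E(K, 0x12) = 0x6D; 0xFB ⊕ 0x6D = 0x96.
P[2]: E(K, 0xFB) = 0x84; 0x32 ⊕ 0x84 = 0xB6.
P[3]: E(K, 0x32) = 0x4D; 0xB8 ⊕ 0x4D = 0xF5.
P[4]: E(K, 0xB8) = 0xC7; 0x02 ⊕ 0xC7 = 0xC5.
P[5]: E(K, 0x02) = 0x7D; 0x63 ⊕ 0x7D = 0x1E.
Blocks that differ from the original plaintext: P[4], P[5].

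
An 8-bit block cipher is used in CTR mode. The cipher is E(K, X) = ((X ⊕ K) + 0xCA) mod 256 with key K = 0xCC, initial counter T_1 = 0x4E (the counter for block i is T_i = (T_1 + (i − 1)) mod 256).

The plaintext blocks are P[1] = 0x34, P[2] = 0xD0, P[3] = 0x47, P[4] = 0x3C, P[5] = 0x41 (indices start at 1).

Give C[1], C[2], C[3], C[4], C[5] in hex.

CTR encryption: S_i = E(K, T_i) where T_i is the counter for block i; C_i = P_i ⊕ S_i.
C[1]: T = 0x4E, S = E(K, T) = 0x4C; 0x34 ⊕ 0x4C = 0x78.
C[2]: T = 0x4F, S = E(K, T) = 0x4D; 0xD0 ⊕ 0x4D = 0x9D.
C[3]: T = 0x50, S = E(K, T) = 0x66; 0x47 ⊕ 0x66 = 0x21.
C[4]: T = 0x51, S = E(K, T) = 0x67; 0x3C ⊕ 0x67 = 0x5B.
C[5]: T = 0x52, S = E(K, T) = 0x68; 0x41 ⊕ 0x68 = 0x29.

C[1] = 0x78, C[2] = 0x9D, C[3] = 0x21, C[4] = 0x5B, C[5] = 0x29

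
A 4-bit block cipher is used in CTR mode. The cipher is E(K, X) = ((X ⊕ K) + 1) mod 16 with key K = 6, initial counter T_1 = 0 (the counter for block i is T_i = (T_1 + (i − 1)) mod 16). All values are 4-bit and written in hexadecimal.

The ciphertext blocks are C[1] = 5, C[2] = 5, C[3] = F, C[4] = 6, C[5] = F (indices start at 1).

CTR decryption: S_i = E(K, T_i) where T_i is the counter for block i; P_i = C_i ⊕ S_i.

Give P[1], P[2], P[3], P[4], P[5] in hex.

P[1] = 2, P[2] = D, P[3] = A, P[4] = 0, P[5] = C

P[1]: T = 0, S = E(K, T) = 7; 5 ⊕ 7 = 2.
P[2]: T = 1, S = E(K, T) = 8; 5 ⊕ 8 = D.
P[3]: T = 2, S = E(K, T) = 5; F ⊕ 5 = A.
P[4]: T = 3, S = E(K, T) = 6; 6 ⊕ 6 = 0.
P[5]: T = 4, S = E(K, T) = 3; F ⊕ 3 = C.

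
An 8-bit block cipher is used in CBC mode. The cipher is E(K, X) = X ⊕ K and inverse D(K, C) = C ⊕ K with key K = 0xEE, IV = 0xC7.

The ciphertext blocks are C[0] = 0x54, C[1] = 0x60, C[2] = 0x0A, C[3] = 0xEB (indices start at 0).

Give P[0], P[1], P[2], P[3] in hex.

P[0] = 0x7D, P[1] = 0xDA, P[2] = 0x84, P[3] = 0x0F

CBC decryption: P_i = D(K, C_i) ⊕ C_{i−1}, with C_{−1} = IV.
P[0]: D(K, 0x54) = 0xBA; 0xBA ⊕ 0xC7 = 0x7D.
P[1]: D(K, 0x60) = 0x8E; 0x8E ⊕ 0x54 = 0xDA.
P[2]: D(K, 0x0A) = 0xE4; 0xE4 ⊕ 0x60 = 0x84.
P[3]: D(K, 0xEB) = 0x05; 0x05 ⊕ 0x0A = 0x0F.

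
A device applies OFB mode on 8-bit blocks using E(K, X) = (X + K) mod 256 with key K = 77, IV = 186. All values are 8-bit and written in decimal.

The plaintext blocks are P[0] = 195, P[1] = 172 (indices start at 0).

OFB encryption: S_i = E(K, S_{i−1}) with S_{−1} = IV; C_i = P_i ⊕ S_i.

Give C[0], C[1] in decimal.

C[0] = 196, C[1] = 248

C[0]: S = E(K, 186) = 7; 195 ⊕ 7 = 196.
C[1]: S = E(K, 7) = 84; 172 ⊕ 84 = 248.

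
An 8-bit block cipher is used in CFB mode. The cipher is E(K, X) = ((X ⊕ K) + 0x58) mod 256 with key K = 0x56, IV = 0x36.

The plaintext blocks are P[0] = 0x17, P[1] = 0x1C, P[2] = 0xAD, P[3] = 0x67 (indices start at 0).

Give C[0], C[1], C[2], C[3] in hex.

CFB encryption: C_i = P_i ⊕ E(K, C_{i−1}), with C_{−1} = IV.
C[0]: E(K, 0x36) = 0xB8; 0x17 ⊕ 0xB8 = 0xAF.
C[1]: E(K, 0xAF) = 0x51; 0x1C ⊕ 0x51 = 0x4D.
C[2]: E(K, 0x4D) = 0x73; 0xAD ⊕ 0x73 = 0xDE.
C[3]: E(K, 0xDE) = 0xE0; 0x67 ⊕ 0xE0 = 0x87.

C[0] = 0xAF, C[1] = 0x4D, C[2] = 0xDE, C[3] = 0x87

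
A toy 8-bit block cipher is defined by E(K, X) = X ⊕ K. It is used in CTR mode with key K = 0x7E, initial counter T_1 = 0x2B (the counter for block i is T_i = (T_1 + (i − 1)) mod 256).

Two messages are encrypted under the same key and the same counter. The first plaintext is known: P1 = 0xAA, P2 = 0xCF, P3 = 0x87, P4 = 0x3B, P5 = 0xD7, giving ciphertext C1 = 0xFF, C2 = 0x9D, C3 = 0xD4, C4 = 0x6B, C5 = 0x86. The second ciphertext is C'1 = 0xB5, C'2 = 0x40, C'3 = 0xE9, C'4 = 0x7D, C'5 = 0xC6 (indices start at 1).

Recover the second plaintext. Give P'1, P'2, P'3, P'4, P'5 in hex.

P'1 = 0xE0, P'2 = 0x12, P'3 = 0xBA, P'4 = 0x2D, P'5 = 0x97

In CTR with a reused counter, both messages share the same keystream S_i, so C_i ⊕ C'_i = P_i ⊕ P'_i and thus P'_i = P_i ⊕ C_i ⊕ C'_i.
P'1: 0xAA ⊕ 0xFF ⊕ 0xB5 = 0xE0.
P'2: 0xCF ⊕ 0x9D ⊕ 0x40 = 0x12.
P'3: 0x87 ⊕ 0xD4 ⊕ 0xE9 = 0xBA.
P'4: 0x3B ⊕ 0x6B ⊕ 0x7D = 0x2D.
P'5: 0xD7 ⊕ 0x86 ⊕ 0xC6 = 0x97.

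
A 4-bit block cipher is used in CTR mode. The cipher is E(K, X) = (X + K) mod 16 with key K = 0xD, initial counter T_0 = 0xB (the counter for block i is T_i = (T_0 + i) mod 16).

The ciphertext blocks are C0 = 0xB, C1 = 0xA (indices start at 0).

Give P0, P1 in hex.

P0 = 0x3, P1 = 0x3

CTR decryption: S_i = E(K, T_i) where T_i is the counter for block i; P_i = C_i ⊕ S_i.
P0: T = 0xB, S = E(K, T) = 0x8; 0xB ⊕ 0x8 = 0x3.
P1: T = 0xC, S = E(K, T) = 0x9; 0xA ⊕ 0x9 = 0x3.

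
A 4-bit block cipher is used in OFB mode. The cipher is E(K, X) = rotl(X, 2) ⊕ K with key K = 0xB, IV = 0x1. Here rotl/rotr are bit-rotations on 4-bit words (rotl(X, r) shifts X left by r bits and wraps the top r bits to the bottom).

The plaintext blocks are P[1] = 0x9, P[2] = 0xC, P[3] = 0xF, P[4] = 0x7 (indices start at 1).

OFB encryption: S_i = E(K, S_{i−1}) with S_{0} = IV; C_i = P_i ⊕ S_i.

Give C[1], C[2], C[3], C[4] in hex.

C[1]: S = E(K, 0x1) = 0xF; 0x9 ⊕ 0xF = 0x6.
C[2]: S = E(K, 0xF) = 0x4; 0xC ⊕ 0x4 = 0x8.
C[3]: S = E(K, 0x4) = 0xA; 0xF ⊕ 0xA = 0x5.
C[4]: S = E(K, 0xA) = 0x1; 0x7 ⊕ 0x1 = 0x6.

C[1] = 0x6, C[2] = 0x8, C[3] = 0x5, C[4] = 0x6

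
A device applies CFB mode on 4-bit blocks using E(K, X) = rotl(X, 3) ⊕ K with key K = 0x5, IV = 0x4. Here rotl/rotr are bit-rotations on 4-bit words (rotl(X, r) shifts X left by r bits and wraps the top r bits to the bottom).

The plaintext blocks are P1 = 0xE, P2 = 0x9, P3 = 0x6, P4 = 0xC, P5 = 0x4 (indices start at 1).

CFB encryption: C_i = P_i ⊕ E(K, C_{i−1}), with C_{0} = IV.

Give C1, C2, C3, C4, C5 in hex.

C1: E(K, 0x4) = 0x7; 0xE ⊕ 0x7 = 0x9.
C2: E(K, 0x9) = 0x9; 0x9 ⊕ 0x9 = 0x0.
C3: E(K, 0x0) = 0x5; 0x6 ⊕ 0x5 = 0x3.
C4: E(K, 0x3) = 0xC; 0xC ⊕ 0xC = 0x0.
C5: E(K, 0x0) = 0x5; 0x4 ⊕ 0x5 = 0x1.

C1 = 0x9, C2 = 0x0, C3 = 0x3, C4 = 0x0, C5 = 0x1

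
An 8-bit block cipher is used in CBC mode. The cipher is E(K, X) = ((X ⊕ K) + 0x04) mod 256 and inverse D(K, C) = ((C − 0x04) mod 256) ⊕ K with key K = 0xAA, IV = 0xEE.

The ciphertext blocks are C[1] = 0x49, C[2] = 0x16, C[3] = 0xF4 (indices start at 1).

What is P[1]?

P[1] = 0x01

CBC decryption: P_i = D(K, C_i) ⊕ C_{i−1}, with C_{0} = IV.
P[1]: D(K, 0x49) = 0xEF; 0xEF ⊕ 0xEE = 0x01.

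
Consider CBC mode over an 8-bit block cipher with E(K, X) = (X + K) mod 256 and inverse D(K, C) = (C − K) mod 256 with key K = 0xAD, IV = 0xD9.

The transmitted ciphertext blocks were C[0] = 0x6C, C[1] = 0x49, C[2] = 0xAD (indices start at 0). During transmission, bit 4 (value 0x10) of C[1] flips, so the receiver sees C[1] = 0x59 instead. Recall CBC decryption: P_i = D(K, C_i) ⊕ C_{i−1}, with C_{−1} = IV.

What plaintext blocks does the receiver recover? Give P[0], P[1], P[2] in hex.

P[0] = 0x66, P[1] = 0xC0, P[2] = 0x59

Only C[1] changed, to 0x59. In CBC, a change in C_i garbles P_i and flips the same bit in P_{i+1}. Decrypting the received ciphertext:
P[0]: D(K, 0x6C) = 0xBF; 0xBF ⊕ 0xD9 = 0x66.
P[1]: D(K, 0x59) = 0xAC; 0xAC ⊕ 0x6C = 0xC0.
P[2]: D(K, 0xAD) = 0x00; 0x00 ⊕ 0x59 = 0x59.
Blocks that differ from the original plaintext: P[1], P[2].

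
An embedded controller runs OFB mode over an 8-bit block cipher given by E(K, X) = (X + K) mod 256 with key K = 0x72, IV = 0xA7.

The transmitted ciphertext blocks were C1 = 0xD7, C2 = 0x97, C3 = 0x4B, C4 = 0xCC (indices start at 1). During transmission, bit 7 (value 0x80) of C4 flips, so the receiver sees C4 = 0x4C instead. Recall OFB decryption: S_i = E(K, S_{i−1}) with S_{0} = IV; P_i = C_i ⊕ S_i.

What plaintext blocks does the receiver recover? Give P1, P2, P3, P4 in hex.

P1 = 0xCE, P2 = 0x1C, P3 = 0xB6, P4 = 0x23

Only C4 changed, to 0x4C. In OFB, a change in C_i flips the same bit in P_i only; the keystream is unaffected. Decrypting the received ciphertext:
P1: S = E(K, 0xA7) = 0x19; 0xD7 ⊕ 0x19 = 0xCE.
P2: S = E(K, 0x19) = 0x8B; 0x97 ⊕ 0x8B = 0x1C.
P3: S = E(K, 0x8B) = 0xFD; 0x4B ⊕ 0xFD = 0xB6.
P4: S = E(K, 0xFD) = 0x6F; 0x4C ⊕ 0x6F = 0x23.
Blocks that differ from the original plaintext: P4.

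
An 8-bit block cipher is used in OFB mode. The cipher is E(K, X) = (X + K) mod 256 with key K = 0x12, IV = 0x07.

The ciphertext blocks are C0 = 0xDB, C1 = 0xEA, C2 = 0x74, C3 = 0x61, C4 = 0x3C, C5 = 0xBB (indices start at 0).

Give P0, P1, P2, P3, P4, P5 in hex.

OFB decryption: S_i = E(K, S_{i−1}) with S_{−1} = IV; P_i = C_i ⊕ S_i.
P0: S = E(K, 0x07) = 0x19; 0xDB ⊕ 0x19 = 0xC2.
P1: S = E(K, 0x19) = 0x2B; 0xEA ⊕ 0x2B = 0xC1.
P2: S = E(K, 0x2B) = 0x3D; 0x74 ⊕ 0x3D = 0x49.
P3: S = E(K, 0x3D) = 0x4F; 0x61 ⊕ 0x4F = 0x2E.
P4: S = E(K, 0x4F) = 0x61; 0x3C ⊕ 0x61 = 0x5D.
P5: S = E(K, 0x61) = 0x73; 0xBB ⊕ 0x73 = 0xC8.

P0 = 0xC2, P1 = 0xC1, P2 = 0x49, P3 = 0x2E, P4 = 0x5D, P5 = 0xC8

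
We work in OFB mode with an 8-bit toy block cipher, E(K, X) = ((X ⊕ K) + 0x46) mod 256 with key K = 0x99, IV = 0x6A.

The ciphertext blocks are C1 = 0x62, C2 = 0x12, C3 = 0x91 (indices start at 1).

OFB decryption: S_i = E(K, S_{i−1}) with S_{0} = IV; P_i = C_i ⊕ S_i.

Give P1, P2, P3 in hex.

P1 = 0x5B, P2 = 0xF4, P3 = 0x54

P1: S = E(K, 0x6A) = 0x39; 0x62 ⊕ 0x39 = 0x5B.
P2: S = E(K, 0x39) = 0xE6; 0x12 ⊕ 0xE6 = 0xF4.
P3: S = E(K, 0xE6) = 0xC5; 0x91 ⊕ 0xC5 = 0x54.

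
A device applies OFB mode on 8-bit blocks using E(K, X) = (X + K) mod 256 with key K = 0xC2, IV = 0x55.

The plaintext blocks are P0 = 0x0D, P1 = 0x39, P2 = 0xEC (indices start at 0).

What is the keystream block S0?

0x17

OFB encryption: S_i = E(K, S_{i−1}) with S_{−1} = IV; C_i = P_i ⊕ S_i.
C0: S = E(K, 0x55) = 0x17; 0x0D ⊕ 0x17 = 0x1A.
So S0 = 0x17.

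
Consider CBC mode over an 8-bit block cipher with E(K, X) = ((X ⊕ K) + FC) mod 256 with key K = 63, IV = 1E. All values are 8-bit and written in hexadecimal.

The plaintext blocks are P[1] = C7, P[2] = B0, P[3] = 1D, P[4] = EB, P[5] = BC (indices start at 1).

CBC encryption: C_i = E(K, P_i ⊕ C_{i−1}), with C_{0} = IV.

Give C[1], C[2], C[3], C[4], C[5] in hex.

C[1] = B6, C[2] = 61, C[3] = 1B, C[4] = 8F, C[5] = 4C

C[1]: P[1] ⊕ 1E = D9; E(K, D9) = B6.
C[2]: P[2] ⊕ B6 = 06; E(K, 06) = 61.
C[3]: P[3] ⊕ 61 = 7C; E(K, 7C) = 1B.
C[4]: P[4] ⊕ 1B = F0; E(K, F0) = 8F.
C[5]: P[5] ⊕ 8F = 33; E(K, 33) = 4C.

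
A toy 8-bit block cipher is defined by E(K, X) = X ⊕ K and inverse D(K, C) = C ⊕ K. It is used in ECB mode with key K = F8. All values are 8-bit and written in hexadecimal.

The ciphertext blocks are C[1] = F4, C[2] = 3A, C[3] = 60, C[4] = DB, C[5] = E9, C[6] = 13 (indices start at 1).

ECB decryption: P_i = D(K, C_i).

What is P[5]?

P[5] = 11

P[5]: D(K, E9) = 11.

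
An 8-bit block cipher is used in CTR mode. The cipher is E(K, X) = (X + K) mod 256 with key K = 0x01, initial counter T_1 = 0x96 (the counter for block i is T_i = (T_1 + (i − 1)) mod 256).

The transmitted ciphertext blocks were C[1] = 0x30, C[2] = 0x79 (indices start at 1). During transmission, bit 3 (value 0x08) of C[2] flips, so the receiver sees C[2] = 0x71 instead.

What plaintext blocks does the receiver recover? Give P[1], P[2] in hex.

CTR decryption: S_i = E(K, T_i) where T_i is the counter for block i; P_i = C_i ⊕ S_i.
Only C[2] changed, to 0x71. In CTR, a change in C_i flips the same bit in P_i only; the keystream is unaffected. Decrypting the received ciphertext:
P[1]: T = 0x96, S = E(K, T) = 0x97; 0x30 ⊕ 0x97 = 0xA7.
P[2]: T = 0x97, S = E(K, T) = 0x98; 0x71 ⊕ 0x98 = 0xE9.
Blocks that differ from the original plaintext: P[2].

P[1] = 0xA7, P[2] = 0xE9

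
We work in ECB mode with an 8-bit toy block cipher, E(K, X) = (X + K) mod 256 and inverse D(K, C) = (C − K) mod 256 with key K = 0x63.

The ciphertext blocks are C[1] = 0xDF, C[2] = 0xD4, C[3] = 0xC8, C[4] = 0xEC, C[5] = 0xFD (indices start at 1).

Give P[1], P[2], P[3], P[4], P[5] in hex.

P[1] = 0x7C, P[2] = 0x71, P[3] = 0x65, P[4] = 0x89, P[5] = 0x9A

ECB decryption: P_i = D(K, C_i).
P[1]: D(K, 0xDF) = 0x7C.
P[2]: D(K, 0xD4) = 0x71.
P[3]: D(K, 0xC8) = 0x65.
P[4]: D(K, 0xEC) = 0x89.
P[5]: D(K, 0xFD) = 0x9A.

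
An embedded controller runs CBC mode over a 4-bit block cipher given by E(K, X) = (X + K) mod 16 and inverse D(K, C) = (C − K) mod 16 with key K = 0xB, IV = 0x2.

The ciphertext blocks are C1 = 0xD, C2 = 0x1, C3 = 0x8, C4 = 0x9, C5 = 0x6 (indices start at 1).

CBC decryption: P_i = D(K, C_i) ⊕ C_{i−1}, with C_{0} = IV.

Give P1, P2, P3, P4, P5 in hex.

P1: D(K, 0xD) = 0x2; 0x2 ⊕ 0x2 = 0x0.
P2: D(K, 0x1) = 0x6; 0x6 ⊕ 0xD = 0xB.
P3: D(K, 0x8) = 0xD; 0xD ⊕ 0x1 = 0xC.
P4: D(K, 0x9) = 0xE; 0xE ⊕ 0x8 = 0x6.
P5: D(K, 0x6) = 0xB; 0xB ⊕ 0x9 = 0x2.

P1 = 0x0, P2 = 0xB, P3 = 0xC, P4 = 0x6, P5 = 0x2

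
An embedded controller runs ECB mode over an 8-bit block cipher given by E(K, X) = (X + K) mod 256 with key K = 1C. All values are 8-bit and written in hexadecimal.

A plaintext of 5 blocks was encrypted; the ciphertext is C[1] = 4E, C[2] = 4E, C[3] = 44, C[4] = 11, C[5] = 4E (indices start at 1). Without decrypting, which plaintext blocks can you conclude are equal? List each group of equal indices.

P[1] = P[2] = P[5]

ECB encrypts each block independently with the same key, so equal ciphertext blocks imply equal plaintext blocks.
C[1] = C[2] = C[5] = 4E, so P[1] = P[2] = P[5].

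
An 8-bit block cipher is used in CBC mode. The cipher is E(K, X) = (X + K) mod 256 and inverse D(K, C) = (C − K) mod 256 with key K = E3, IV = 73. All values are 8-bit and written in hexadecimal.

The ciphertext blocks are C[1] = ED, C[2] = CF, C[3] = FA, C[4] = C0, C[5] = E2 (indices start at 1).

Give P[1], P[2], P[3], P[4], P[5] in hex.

P[1] = 79, P[2] = 01, P[3] = D8, P[4] = 27, P[5] = 3F

CBC decryption: P_i = D(K, C_i) ⊕ C_{i−1}, with C_{0} = IV.
P[1]: D(K, ED) = 0A; 0A ⊕ 73 = 79.
P[2]: D(K, CF) = EC; EC ⊕ ED = 01.
P[3]: D(K, FA) = 17; 17 ⊕ CF = D8.
P[4]: D(K, C0) = DD; DD ⊕ FA = 27.
P[5]: D(K, E2) = FF; FF ⊕ C0 = 3F.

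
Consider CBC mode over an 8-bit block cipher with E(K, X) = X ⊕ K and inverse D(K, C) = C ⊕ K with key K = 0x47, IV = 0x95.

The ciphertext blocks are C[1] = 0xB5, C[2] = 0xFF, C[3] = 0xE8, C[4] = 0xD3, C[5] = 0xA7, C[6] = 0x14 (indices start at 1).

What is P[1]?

CBC decryption: P_i = D(K, C_i) ⊕ C_{i−1}, with C_{0} = IV.
P[1]: D(K, 0xB5) = 0xF2; 0xF2 ⊕ 0x95 = 0x67.

P[1] = 0x67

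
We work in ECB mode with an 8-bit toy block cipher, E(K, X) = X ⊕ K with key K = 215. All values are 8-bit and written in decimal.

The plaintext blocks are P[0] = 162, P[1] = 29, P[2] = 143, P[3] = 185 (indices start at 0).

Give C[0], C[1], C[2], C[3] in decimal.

ECB encryption: C_i = E(K, P_i).
C[0]: E(K, 162) = 117.
C[1]: E(K, 29) = 202.
C[2]: E(K, 143) = 88.
C[3]: E(K, 185) = 110.

C[0] = 117, C[1] = 202, C[2] = 88, C[3] = 110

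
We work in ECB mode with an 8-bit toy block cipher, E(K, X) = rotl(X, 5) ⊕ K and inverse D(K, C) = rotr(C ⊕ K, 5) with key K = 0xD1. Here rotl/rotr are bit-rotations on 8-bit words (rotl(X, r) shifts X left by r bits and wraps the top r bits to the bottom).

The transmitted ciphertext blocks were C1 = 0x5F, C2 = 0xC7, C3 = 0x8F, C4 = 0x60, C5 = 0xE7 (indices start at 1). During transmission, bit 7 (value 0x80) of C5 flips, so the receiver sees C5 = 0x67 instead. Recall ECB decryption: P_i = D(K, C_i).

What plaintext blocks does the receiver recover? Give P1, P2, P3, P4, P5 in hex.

P1 = 0x74, P2 = 0xB0, P3 = 0xF2, P4 = 0x8D, P5 = 0xB5

Only C5 changed, to 0x67. In ECB, a change in C_i affects only P_i. Decrypting the received ciphertext:
P1: D(K, 0x5F) = 0x74.
P2: D(K, 0xC7) = 0xB0.
P3: D(K, 0x8F) = 0xF2.
P4: D(K, 0x60) = 0x8D.
P5: D(K, 0x67) = 0xB5.
Blocks that differ from the original plaintext: P5.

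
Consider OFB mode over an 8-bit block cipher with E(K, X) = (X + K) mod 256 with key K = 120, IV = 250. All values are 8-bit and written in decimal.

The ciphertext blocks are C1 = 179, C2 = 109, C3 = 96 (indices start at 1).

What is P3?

P3 = 2

OFB decryption: S_i = E(K, S_{i−1}) with S_{0} = IV; P_i = C_i ⊕ S_i.
P1: S = E(K, 250) = 114; 179 ⊕ 114 = 193.
P2: S = E(K, 114) = 234; 109 ⊕ 234 = 135.
P3: S = E(K, 234) = 98; 96 ⊕ 98 = 2.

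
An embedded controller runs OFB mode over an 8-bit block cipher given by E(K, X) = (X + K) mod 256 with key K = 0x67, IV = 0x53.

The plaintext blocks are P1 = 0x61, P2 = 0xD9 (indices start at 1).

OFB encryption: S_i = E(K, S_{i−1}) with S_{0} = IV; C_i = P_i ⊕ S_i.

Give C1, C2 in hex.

C1: S = E(K, 0x53) = 0xBA; 0x61 ⊕ 0xBA = 0xDB.
C2: S = E(K, 0xBA) = 0x21; 0xD9 ⊕ 0x21 = 0xF8.

C1 = 0xDB, C2 = 0xF8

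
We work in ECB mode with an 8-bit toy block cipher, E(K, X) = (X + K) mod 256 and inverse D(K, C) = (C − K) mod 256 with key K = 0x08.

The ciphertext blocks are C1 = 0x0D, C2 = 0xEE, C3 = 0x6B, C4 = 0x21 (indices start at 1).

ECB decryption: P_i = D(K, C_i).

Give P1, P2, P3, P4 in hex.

P1 = 0x05, P2 = 0xE6, P3 = 0x63, P4 = 0x19

P1: D(K, 0x0D) = 0x05.
P2: D(K, 0xEE) = 0xE6.
P3: D(K, 0x6B) = 0x63.
P4: D(K, 0x21) = 0x19.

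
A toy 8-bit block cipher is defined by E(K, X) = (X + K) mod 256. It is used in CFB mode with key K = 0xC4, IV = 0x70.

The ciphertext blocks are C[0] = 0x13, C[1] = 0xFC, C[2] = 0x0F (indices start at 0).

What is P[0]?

CFB decryption: P_i = C_i ⊕ E(K, C_{i−1}), with C_{−1} = IV.
P[0]: E(K, 0x70) = 0x34; 0x13 ⊕ 0x34 = 0x27.

P[0] = 0x27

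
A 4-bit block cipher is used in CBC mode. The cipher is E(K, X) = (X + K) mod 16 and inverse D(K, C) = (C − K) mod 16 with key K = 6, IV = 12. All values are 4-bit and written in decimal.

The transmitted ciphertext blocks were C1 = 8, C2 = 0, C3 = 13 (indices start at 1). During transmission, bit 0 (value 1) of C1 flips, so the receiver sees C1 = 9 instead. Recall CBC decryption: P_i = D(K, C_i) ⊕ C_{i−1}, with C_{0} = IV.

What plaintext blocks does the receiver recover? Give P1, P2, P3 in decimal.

Only C1 changed, to 9. In CBC, a change in C_i garbles P_i and flips the same bit in P_{i+1}. Decrypting the received ciphertext:
P1: D(K, 9) = 3; 3 ⊕ 12 = 15.
P2: D(K, 0) = 10; 10 ⊕ 9 = 3.
P3: D(K, 13) = 7; 7 ⊕ 0 = 7.
Blocks that differ from the original plaintext: P1, P2.

P1 = 15, P2 = 3, P3 = 7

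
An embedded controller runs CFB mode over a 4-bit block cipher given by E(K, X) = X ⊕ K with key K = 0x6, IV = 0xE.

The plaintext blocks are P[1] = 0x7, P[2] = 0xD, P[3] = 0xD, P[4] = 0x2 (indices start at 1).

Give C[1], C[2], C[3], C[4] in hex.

CFB encryption: C_i = P_i ⊕ E(K, C_{i−1}), with C_{0} = IV.
C[1]: E(K, 0xE) = 0x8; 0x7 ⊕ 0x8 = 0xF.
C[2]: E(K, 0xF) = 0x9; 0xD ⊕ 0x9 = 0x4.
C[3]: E(K, 0x4) = 0x2; 0xD ⊕ 0x2 = 0xF.
C[4]: E(K, 0xF) = 0x9; 0x2 ⊕ 0x9 = 0xB.

C[1] = 0xF, C[2] = 0x4, C[3] = 0xF, C[4] = 0xB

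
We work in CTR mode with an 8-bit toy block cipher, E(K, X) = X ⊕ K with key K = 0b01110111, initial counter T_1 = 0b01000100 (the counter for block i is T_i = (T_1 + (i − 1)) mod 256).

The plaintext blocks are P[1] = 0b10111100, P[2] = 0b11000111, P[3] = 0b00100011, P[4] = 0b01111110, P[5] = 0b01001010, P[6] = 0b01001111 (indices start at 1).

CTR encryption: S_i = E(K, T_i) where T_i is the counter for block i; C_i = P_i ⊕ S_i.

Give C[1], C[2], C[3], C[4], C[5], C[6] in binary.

C[1]: T = 0b01000100, S = E(K, T) = 0b00110011; 0b10111100 ⊕ 0b00110011 = 0b10001111.
C[2]: T = 0b01000101, S = E(K, T) = 0b00110010; 0b11000111 ⊕ 0b00110010 = 0b11110101.
C[3]: T = 0b01000110, S = E(K, T) = 0b00110001; 0b00100011 ⊕ 0b00110001 = 0b00010010.
C[4]: T = 0b01000111, S = E(K, T) = 0b00110000; 0b01111110 ⊕ 0b00110000 = 0b01001110.
C[5]: T = 0b01001000, S = E(K, T) = 0b00111111; 0b01001010 ⊕ 0b00111111 = 0b01110101.
C[6]: T = 0b01001001, S = E(K, T) = 0b00111110; 0b01001111 ⊕ 0b00111110 = 0b01110001.

C[1] = 0b10001111, C[2] = 0b11110101, C[3] = 0b00010010, C[4] = 0b01001110, C[5] = 0b01110101, C[6] = 0b01110001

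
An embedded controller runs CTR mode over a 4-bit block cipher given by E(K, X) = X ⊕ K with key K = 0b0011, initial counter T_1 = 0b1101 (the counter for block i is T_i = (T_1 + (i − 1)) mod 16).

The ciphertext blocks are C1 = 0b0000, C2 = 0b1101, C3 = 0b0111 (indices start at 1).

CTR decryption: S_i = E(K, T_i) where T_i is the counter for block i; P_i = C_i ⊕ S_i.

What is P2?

P2 = 0b0000

P2: T = 0b1110, S = E(K, T) = 0b1101; 0b1101 ⊕ 0b1101 = 0b0000.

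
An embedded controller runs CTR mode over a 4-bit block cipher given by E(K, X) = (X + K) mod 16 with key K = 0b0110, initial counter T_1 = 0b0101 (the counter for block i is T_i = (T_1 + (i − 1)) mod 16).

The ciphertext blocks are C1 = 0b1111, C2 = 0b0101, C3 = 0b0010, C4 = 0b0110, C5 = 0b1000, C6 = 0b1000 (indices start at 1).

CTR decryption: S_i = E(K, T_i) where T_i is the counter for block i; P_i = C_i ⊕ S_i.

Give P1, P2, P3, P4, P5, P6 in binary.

P1: T = 0b0101, S = E(K, T) = 0b1011; 0b1111 ⊕ 0b1011 = 0b0100.
P2: T = 0b0110, S = E(K, T) = 0b1100; 0b0101 ⊕ 0b1100 = 0b1001.
P3: T = 0b0111, S = E(K, T) = 0b1101; 0b0010 ⊕ 0b1101 = 0b1111.
P4: T = 0b1000, S = E(K, T) = 0b1110; 0b0110 ⊕ 0b1110 = 0b1000.
P5: T = 0b1001, S = E(K, T) = 0b1111; 0b1000 ⊕ 0b1111 = 0b0111.
P6: T = 0b1010, S = E(K, T) = 0b0000; 0b1000 ⊕ 0b0000 = 0b1000.

P1 = 0b0100, P2 = 0b1001, P3 = 0b1111, P4 = 0b1000, P5 = 0b0111, P6 = 0b1000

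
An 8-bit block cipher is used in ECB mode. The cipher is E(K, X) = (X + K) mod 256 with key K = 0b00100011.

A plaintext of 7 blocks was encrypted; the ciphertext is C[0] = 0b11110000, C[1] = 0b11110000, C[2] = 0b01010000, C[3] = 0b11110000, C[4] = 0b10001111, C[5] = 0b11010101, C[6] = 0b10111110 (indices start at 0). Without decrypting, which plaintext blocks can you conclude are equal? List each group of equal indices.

P[0] = P[1] = P[3]

ECB encrypts each block independently with the same key, so equal ciphertext blocks imply equal plaintext blocks.
C[0] = C[1] = C[3] = 0b11110000, so P[0] = P[1] = P[3].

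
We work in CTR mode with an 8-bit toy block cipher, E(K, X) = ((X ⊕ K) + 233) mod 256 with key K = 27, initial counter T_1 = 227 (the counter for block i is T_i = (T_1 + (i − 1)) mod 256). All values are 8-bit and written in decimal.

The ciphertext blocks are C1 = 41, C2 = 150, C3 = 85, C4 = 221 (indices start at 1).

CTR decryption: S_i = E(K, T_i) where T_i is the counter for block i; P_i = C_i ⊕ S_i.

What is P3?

P3: T = 229, S = E(K, T) = 231; 85 ⊕ 231 = 178.

P3 = 178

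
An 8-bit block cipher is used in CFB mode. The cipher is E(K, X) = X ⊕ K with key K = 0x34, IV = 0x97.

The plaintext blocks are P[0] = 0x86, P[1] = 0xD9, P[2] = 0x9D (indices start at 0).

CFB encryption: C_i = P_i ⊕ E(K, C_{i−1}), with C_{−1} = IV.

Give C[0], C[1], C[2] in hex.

C[0]: E(K, 0x97) = 0xA3; 0x86 ⊕ 0xA3 = 0x25.
C[1]: E(K, 0x25) = 0x11; 0xD9 ⊕ 0x11 = 0xC8.
C[2]: E(K, 0xC8) = 0xFC; 0x9D ⊕ 0xFC = 0x61.

C[0] = 0x25, C[1] = 0xC8, C[2] = 0x61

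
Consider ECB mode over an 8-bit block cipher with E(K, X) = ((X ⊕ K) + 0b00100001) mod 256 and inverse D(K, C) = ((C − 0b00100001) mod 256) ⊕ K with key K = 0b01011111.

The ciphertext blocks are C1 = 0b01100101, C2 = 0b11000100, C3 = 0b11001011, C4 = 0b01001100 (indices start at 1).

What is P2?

ECB decryption: P_i = D(K, C_i).
P2: D(K, 0b11000100) = 0b11111100.

P2 = 0b11111100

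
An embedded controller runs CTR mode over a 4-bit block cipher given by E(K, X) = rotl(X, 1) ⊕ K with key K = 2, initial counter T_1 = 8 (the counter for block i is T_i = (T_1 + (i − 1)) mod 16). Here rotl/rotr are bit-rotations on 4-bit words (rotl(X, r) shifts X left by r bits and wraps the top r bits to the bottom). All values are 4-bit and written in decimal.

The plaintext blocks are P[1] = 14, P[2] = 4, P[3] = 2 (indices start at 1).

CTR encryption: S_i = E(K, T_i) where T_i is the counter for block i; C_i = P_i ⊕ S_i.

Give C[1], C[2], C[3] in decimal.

C[1]: T = 8, S = E(K, T) = 3; 14 ⊕ 3 = 13.
C[2]: T = 9, S = E(K, T) = 1; 4 ⊕ 1 = 5.
C[3]: T = 10, S = E(K, T) = 7; 2 ⊕ 7 = 5.

C[1] = 13, C[2] = 5, C[3] = 5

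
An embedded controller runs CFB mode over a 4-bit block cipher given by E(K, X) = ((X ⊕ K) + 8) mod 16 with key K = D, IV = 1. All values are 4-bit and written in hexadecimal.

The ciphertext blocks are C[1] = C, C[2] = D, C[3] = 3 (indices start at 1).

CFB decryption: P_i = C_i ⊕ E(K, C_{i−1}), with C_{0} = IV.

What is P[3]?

P[3] = B

P[3]: E(K, D) = 8; 3 ⊕ 8 = B.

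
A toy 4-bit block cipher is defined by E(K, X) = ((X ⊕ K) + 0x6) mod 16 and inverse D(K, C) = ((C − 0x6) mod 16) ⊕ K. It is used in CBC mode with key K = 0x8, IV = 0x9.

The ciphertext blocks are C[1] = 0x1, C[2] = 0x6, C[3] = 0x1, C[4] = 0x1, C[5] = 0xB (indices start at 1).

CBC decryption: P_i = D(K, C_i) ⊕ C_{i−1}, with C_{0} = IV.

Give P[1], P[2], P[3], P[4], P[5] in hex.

P[1]: D(K, 0x1) = 0x3; 0x3 ⊕ 0x9 = 0xA.
P[2]: D(K, 0x6) = 0x8; 0x8 ⊕ 0x1 = 0x9.
P[3]: D(K, 0x1) = 0x3; 0x3 ⊕ 0x6 = 0x5.
P[4]: D(K, 0x1) = 0x3; 0x3 ⊕ 0x1 = 0x2.
P[5]: D(K, 0xB) = 0xD; 0xD ⊕ 0x1 = 0xC.

P[1] = 0xA, P[2] = 0x9, P[3] = 0x5, P[4] = 0x2, P[5] = 0xC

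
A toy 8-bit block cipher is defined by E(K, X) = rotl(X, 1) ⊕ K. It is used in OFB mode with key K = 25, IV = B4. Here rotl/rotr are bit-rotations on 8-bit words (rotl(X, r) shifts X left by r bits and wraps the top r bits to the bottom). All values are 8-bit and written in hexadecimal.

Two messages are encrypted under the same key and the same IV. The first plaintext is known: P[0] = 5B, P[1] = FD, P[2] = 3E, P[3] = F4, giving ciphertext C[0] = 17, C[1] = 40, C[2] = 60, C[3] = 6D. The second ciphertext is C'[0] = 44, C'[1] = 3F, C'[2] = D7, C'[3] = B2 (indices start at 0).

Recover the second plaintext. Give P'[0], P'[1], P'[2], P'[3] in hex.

P'[0] = 08, P'[1] = 82, P'[2] = 89, P'[3] = 2B

In OFB with a reused IV, both messages share the same keystream S_i, so C_i ⊕ C'_i = P_i ⊕ P'_i and thus P'_i = P_i ⊕ C_i ⊕ C'_i.
P'[0]: 5B ⊕ 17 ⊕ 44 = 08.
P'[1]: FD ⊕ 40 ⊕ 3F = 82.
P'[2]: 3E ⊕ 60 ⊕ D7 = 89.
P'[3]: F4 ⊕ 6D ⊕ B2 = 2B.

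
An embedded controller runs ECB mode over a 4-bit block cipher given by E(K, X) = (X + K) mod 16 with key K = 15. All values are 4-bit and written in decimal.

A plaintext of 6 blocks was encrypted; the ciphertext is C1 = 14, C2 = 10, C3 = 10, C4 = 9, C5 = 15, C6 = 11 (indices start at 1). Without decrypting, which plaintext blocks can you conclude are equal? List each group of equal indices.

P2 = P3

ECB encrypts each block independently with the same key, so equal ciphertext blocks imply equal plaintext blocks.
C2 = C3 = 10, so P2 = P3.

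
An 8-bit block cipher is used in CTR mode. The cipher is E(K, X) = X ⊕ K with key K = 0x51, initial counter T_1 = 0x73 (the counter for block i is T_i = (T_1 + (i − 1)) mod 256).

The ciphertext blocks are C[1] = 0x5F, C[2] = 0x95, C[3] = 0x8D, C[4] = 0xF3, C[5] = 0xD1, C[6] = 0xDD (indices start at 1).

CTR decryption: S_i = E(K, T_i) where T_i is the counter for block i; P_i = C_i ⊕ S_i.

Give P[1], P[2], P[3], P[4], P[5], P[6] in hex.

P[1]: T = 0x73, S = E(K, T) = 0x22; 0x5F ⊕ 0x22 = 0x7D.
P[2]: T = 0x74, S = E(K, T) = 0x25; 0x95 ⊕ 0x25 = 0xB0.
P[3]: T = 0x75, S = E(K, T) = 0x24; 0x8D ⊕ 0x24 = 0xA9.
P[4]: T = 0x76, S = E(K, T) = 0x27; 0xF3 ⊕ 0x27 = 0xD4.
P[5]: T = 0x77, S = E(K, T) = 0x26; 0xD1 ⊕ 0x26 = 0xF7.
P[6]: T = 0x78, S = E(K, T) = 0x29; 0xDD ⊕ 0x29 = 0xF4.

P[1] = 0x7D, P[2] = 0xB0, P[3] = 0xA9, P[4] = 0xD4, P[5] = 0xF7, P[6] = 0xF4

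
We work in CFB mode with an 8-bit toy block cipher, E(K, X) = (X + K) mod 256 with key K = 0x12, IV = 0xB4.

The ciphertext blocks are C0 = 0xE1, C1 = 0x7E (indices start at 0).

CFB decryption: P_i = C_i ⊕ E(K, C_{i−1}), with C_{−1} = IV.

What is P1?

P1: E(K, 0xE1) = 0xF3; 0x7E ⊕ 0xF3 = 0x8D.

P1 = 0x8D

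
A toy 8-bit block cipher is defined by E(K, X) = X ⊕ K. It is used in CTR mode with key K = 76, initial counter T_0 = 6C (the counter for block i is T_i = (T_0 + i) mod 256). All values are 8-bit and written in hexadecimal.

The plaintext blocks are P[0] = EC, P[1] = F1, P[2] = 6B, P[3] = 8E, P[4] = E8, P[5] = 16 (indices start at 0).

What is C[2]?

C[2] = 73

CTR encryption: S_i = E(K, T_i) where T_i is the counter for block i; C_i = P_i ⊕ S_i.
C[0]: T = 6C, S = E(K, T) = 1A; EC ⊕ 1A = F6.
C[1]: T = 6D, S = E(K, T) = 1B; F1 ⊕ 1B = EA.
C[2]: T = 6E, S = E(K, T) = 18; 6B ⊕ 18 = 73.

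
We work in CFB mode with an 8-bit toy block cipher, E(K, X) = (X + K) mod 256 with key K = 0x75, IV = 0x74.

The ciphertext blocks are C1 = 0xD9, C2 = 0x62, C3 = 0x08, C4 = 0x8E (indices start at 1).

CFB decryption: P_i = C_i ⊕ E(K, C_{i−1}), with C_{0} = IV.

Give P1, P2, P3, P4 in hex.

P1: E(K, 0x74) = 0xE9; 0xD9 ⊕ 0xE9 = 0x30.
P2: E(K, 0xD9) = 0x4E; 0x62 ⊕ 0x4E = 0x2C.
P3: E(K, 0x62) = 0xD7; 0x08 ⊕ 0xD7 = 0xDF.
P4: E(K, 0x08) = 0x7D; 0x8E ⊕ 0x7D = 0xF3.

P1 = 0x30, P2 = 0x2C, P3 = 0xDF, P4 = 0xF3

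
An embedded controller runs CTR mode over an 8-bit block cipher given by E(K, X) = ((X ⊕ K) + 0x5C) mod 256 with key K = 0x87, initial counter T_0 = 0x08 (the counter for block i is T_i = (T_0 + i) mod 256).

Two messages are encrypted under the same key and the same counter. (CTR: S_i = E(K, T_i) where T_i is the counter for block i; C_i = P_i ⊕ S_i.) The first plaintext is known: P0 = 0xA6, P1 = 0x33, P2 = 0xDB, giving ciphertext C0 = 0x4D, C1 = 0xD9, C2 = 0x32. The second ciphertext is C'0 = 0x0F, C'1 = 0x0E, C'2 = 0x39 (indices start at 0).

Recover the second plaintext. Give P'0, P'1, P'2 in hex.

P'0 = 0xE4, P'1 = 0xE4, P'2 = 0xD0

In CTR with a reused counter, both messages share the same keystream S_i, so C_i ⊕ C'_i = P_i ⊕ P'_i and thus P'_i = P_i ⊕ C_i ⊕ C'_i.
P'0: 0xA6 ⊕ 0x4D ⊕ 0x0F = 0xE4.
P'1: 0x33 ⊕ 0xD9 ⊕ 0x0E = 0xE4.
P'2: 0xDB ⊕ 0x32 ⊕ 0x39 = 0xD0.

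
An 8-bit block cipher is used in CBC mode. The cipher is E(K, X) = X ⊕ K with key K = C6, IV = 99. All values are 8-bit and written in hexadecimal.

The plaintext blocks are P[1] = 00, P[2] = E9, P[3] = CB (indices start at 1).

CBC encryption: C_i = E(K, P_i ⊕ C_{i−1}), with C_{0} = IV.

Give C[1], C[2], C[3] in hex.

C[1] = 5F, C[2] = 70, C[3] = 7D

C[1]: P[1] ⊕ 99 = 99; E(K, 99) = 5F.
C[2]: P[2] ⊕ 5F = B6; E(K, B6) = 70.
C[3]: P[3] ⊕ 70 = BB; E(K, BB) = 7D.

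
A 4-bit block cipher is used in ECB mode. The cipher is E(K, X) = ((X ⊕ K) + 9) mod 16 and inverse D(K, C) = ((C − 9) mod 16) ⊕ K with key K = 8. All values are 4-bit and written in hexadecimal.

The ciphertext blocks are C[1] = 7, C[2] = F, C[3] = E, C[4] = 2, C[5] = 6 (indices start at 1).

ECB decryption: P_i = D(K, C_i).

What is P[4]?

P[4]: D(K, 2) = 1.

P[4] = 1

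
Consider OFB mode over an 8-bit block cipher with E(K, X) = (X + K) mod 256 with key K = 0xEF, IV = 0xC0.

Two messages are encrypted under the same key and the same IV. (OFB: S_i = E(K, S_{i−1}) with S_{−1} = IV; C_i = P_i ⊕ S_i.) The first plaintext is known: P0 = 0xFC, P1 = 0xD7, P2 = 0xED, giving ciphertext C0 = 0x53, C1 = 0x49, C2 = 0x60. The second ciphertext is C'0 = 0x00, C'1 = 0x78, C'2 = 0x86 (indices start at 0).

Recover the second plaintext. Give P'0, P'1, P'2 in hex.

In OFB with a reused IV, both messages share the same keystream S_i, so C_i ⊕ C'_i = P_i ⊕ P'_i and thus P'_i = P_i ⊕ C_i ⊕ C'_i.
P'0: 0xFC ⊕ 0x53 ⊕ 0x00 = 0xAF.
P'1: 0xD7 ⊕ 0x49 ⊕ 0x78 = 0xE6.
P'2: 0xED ⊕ 0x60 ⊕ 0x86 = 0x0B.

P'0 = 0xAF, P'1 = 0xE6, P'2 = 0x0B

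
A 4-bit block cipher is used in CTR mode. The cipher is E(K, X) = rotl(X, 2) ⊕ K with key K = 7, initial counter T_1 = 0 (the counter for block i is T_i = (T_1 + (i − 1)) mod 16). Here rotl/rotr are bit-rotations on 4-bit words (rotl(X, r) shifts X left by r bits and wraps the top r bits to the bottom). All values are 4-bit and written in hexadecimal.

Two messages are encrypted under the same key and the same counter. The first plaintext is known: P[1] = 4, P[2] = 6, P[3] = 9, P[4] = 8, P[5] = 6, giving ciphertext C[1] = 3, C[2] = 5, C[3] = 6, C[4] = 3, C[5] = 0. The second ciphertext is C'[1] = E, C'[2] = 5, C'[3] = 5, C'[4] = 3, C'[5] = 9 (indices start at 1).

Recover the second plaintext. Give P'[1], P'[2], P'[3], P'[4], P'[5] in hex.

P'[1] = 9, P'[2] = 6, P'[3] = A, P'[4] = 8, P'[5] = F

In CTR with a reused counter, both messages share the same keystream S_i, so C_i ⊕ C'_i = P_i ⊕ P'_i and thus P'_i = P_i ⊕ C_i ⊕ C'_i.
P'[1]: 4 ⊕ 3 ⊕ E = 9.
P'[2]: 6 ⊕ 5 ⊕ 5 = 6.
P'[3]: 9 ⊕ 6 ⊕ 5 = A.
P'[4]: 8 ⊕ 3 ⊕ 3 = 8.
P'[5]: 6 ⊕ 0 ⊕ 9 = F.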